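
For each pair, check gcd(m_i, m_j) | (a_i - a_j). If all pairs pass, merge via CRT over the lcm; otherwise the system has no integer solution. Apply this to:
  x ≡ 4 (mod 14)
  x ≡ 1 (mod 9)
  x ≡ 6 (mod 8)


Moduli 14, 9, 8 are not pairwise coprime, so CRT works modulo lcm(m_i) when all pairwise compatibility conditions hold.
Pairwise compatibility: gcd(m_i, m_j) must divide a_i - a_j for every pair.
Merge one congruence at a time:
  Start: x ≡ 4 (mod 14).
  Combine with x ≡ 1 (mod 9): gcd(14, 9) = 1; 1 - 4 = -3, which IS divisible by 1, so compatible.
    Write x = 4 + 14·t and substitute into x ≡ 1 (mod 9): 14·t ≡ 1 − 4 = -3 (mod 9).
    Reduce coefficients mod 9: 5·t ≡ 6 (mod 9).
    The inverse of 5 mod 9 is 2 (since 5·2 = 10 = 1·9 + 1), so t ≡ 2·6 = 12 ≡ 3 (mod 9).
    Then x = 4 + 14·3 = 46, valid modulo lcm(14, 9) = 126: x ≡ 46 (mod 126).
  Combine with x ≡ 6 (mod 8): gcd(126, 8) = 2; 6 - 46 = -40, which IS divisible by 2, so compatible.
    Write x = 46 + 126·t and substitute into x ≡ 6 (mod 8): 126·t ≡ 6 − 46 = -40 (mod 8).
    Divide the congruence (and modulus) by g = 2: 63·t ≡ -20 (mod 4).
    Reduce coefficients mod 4: 3·t ≡ 0 (mod 4).
    The inverse of 3 mod 4 is 3 (since 3·3 = 9 = 2·4 + 1), so t ≡ 3·0 = 0 ≡ 0 (mod 4).
    Then x = 46 + 126·0 = 46, valid modulo lcm(126, 8) = 504: x ≡ 46 (mod 504).
Verify: 46 mod 14 = 4, 46 mod 9 = 1, 46 mod 8 = 6.

x ≡ 46 (mod 504).


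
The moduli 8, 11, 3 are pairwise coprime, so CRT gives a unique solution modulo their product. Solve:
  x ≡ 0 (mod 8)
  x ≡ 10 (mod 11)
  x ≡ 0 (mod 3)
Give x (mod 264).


Moduli 8, 11, 3 are pairwise coprime; by CRT there is a unique solution modulo M = 8 · 11 · 3 = 264.
Solve pairwise, accumulating the modulus:
  Start with x ≡ 0 (mod 8).
  Combine with x ≡ 10 (mod 11): since gcd(8, 11) = 1, we get a unique residue mod 88.
    Write x = 0 + 8·t and substitute into x ≡ 10 (mod 11): 8·t ≡ 10 − 0 = 10 (mod 11).
    The inverse of 8 mod 11 is 7 (since 8·7 = 56 = 5·11 + 1), so t ≡ 7·10 = 70 ≡ 4 (mod 11).
    Then x = 0 + 8·4 = 32, valid modulo lcm(8, 11) = 88: x ≡ 32 (mod 88).
  Combine with x ≡ 0 (mod 3): since gcd(88, 3) = 1, we get a unique residue mod 264.
    Write x = 32 + 88·t and substitute into x ≡ 0 (mod 3): 88·t ≡ 0 − 32 = -32 (mod 3).
    Reduce coefficients mod 3: 1·t ≡ 1 (mod 3).
    So t ≡ 1 (mod 3).
    Then x = 32 + 88·1 = 120, valid modulo lcm(88, 3) = 264: x ≡ 120 (mod 264).
Verify: 120 mod 8 = 0 ✓, 120 mod 11 = 10 ✓, 120 mod 3 = 0 ✓.

x ≡ 120 (mod 264).


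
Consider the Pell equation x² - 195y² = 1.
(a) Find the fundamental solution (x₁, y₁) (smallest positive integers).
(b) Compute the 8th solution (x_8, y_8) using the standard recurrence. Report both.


Step 1: Find the fundamental solution (x₁, y₁) of x² - 195y² = 1.
  Expand √195 as a continued fraction. a₀ = ⌊√195⌋ = 13; iterate m_{k+1} = d_k·a_k − m_k, d_{k+1} = (195 − m_{k+1}²)/d_k, a_{k+1} = ⌊(a₀ + m_{k+1})/d_{k+1}⌋ (starting m₀ = 0, d₀ = 1), with convergents p_k = a_k·p_{k-1} + p_{k-2}, q_k = a_k·q_{k-1} + q_{k-2} (p₋₁ = 1, q₋₁ = 0):
  k = 0: a₀ = 13; p₀/q₀ = 13/1; p₀² − 195·q₀² = 169 − 195 = -26.
  k = 1: m = 13, d = 26, a = ⌊(13 + 13)/26⌋ = 1; p/q = (1·13 + 1)/(1·1 + 0) = 14/1; p² − 195·q² = 196 − 195 = 1.
  The first convergent with p² − 195·q² = 1 gives the fundamental solution (x₁, y₁) = (14, 1).
Step 2: Apply the recurrence (x_{n+1}, y_{n+1}) = (x₁x_n + 195y₁y_n, x₁y_n + y₁x_n) repeatedly.
  From (x_1, y_1) = (14, 1): x_2 = 14·14 + 195·1·1 = 391; y_2 = 14·1 + 1·14 = 28.
  From (x_2, y_2) = (391, 28): x_3 = 14·391 + 195·1·28 = 10934; y_3 = 14·28 + 1·391 = 783.
  From (x_3, y_3) = (10934, 783): x_4 = 14·10934 + 195·1·783 = 305761; y_4 = 14·783 + 1·10934 = 21896.
  From (x_4, y_4) = (305761, 21896): x_5 = 14·305761 + 195·1·21896 = 8550374; y_5 = 14·21896 + 1·305761 = 612305.
  From (x_5, y_5) = (8550374, 612305): x_6 = 14·8550374 + 195·1·612305 = 239104711; y_6 = 14·612305 + 1·8550374 = 17122644.
  From (x_6, y_6) = (239104711, 17122644): x_7 = 14·239104711 + 195·1·17122644 = 6686381534; y_7 = 14·17122644 + 1·239104711 = 478821727.
  From (x_7, y_7) = (6686381534, 478821727): x_8 = 14·6686381534 + 195·1·478821727 = 186979578241; y_8 = 14·478821727 + 1·6686381534 = 13389885712.
Step 3: Verify x_8² - 195·y_8² = 34961362679182240654081 - 34961362679182240654080 = 1 (should be 1). ✓

(x_1, y_1) = (14, 1); (x_8, y_8) = (186979578241, 13389885712).


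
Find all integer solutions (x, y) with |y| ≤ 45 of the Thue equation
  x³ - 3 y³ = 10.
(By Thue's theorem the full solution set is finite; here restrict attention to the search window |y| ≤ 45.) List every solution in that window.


The equation is x³ - 3y³ = 10. For fixed y, x³ = 3·y³ + 10, so a solution requires the RHS to be a perfect cube.
Strategy: iterate y from -45 to 45, compute RHS = 3·y³ + 10, and check whether it is a (positive or negative) perfect cube.
Check small values of y:
  y = 0: RHS = 10 is not a perfect cube.
  y = 1: RHS = 13 is not a perfect cube.
  y = -1: RHS = 7 is not a perfect cube.
  y = 2: RHS = 34 is not a perfect cube.
  y = -2: RHS = -14 is not a perfect cube.
  y = 3: RHS = 91 is not a perfect cube.
  y = -3: RHS = -71 is not a perfect cube.
Continuing, at y = 9: RHS = 2197 = (13)³ ⇒ x = 13 works.
Searching the remaining y in |y| ≤ 45 finds no further solutions.
Collected solutions: (13, 9).

Solutions (with |y| ≤ 45): (13, 9).


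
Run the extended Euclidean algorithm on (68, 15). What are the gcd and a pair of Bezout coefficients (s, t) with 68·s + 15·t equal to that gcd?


Euclidean algorithm on (68, 15) — divide until remainder is 0:
  68 = 4 · 15 + 8
  15 = 1 · 8 + 7
  8 = 1 · 7 + 1
  7 = 7 · 1 + 0
gcd(68, 15) = 1.
Track Bezout coefficients alongside the remainders: start with r₀ = 68 = a·1 + b·0 (s = 1, t = 0) and r₁ = 15 = a·0 + b·1 (s = 0, t = 1); each new remainder r_{k+1} = r_{k-1} − q_k·r_k inherits s_{k+1} = s_{k-1} − q_k·s_k, t_{k+1} = t_{k-1} − q_k·t_k, so r_k = a·s_k + b·t_k at every step:
  q = 4: r = 8, s = 1 − 4·0 = 1, t = 0 − 4·1 = -4  (check: 68·1 + 15·(-4) = 8)
  q = 1: r = 7, s = 0 − 1·1 = -1, t = 1 − 1·(-4) = 5  (check: 68·(-1) + 15·5 = 7)
  q = 1: r = 1, s = 1 − 1·(-1) = 2, t = -4 − 1·5 = -9  (check: 68·2 + 15·(-9) = 1)
The row with r = 1 (the gcd) gives the Bezout coefficients s = 2, t = -9.
Result: 68 · (2) + 15 · (-9) = 1.

gcd(68, 15) = 1; s = 2, t = -9 (check: 68·2 + 15·(-9) = 1).


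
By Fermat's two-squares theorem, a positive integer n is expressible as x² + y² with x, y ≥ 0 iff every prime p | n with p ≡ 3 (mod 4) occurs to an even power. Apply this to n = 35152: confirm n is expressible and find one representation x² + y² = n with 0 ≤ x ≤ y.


Step 1: Factor n = 35152 = 2^4 · 13^3.
Step 2: Check the mod-4 condition on each prime factor: 2 = 2 (special); 13 ≡ 1 (mod 4), exponent 3.
All primes ≡ 3 (mod 4) appear to even exponent (or don't appear), so by the two-squares theorem n IS expressible as a sum of two squares.
Step 3: Build a representation. Group n = k² · m with k = 4 and m = 13 · 13 · 13 = 2197 (a product of primes ≡ 1 (mod 4)); a representation of m scales to one of n via (k·x)² + (k·y)² = k²(x² + y²). Each prime p ≡ 1 (mod 4) is itself a sum of two squares; find a² by testing p − a² for a perfect square:
  13: 13 − 1² = 12, 13 − 2² = 9 = 3² ⇒ 13 = 2² + 3².
  Combine using the Brahmagupta–Fibonacci identity (a² + b²)(c² + d²) = (ac − bd)² + (ad + bc)² = (ac + bd)² + (ad − bc)²:
  13 · 13 = 169: from (2² + 3²)(2² + 3²), take (2·2 − 3·3, 2·3 + 3·2) = (4 − 9, 6 + 6) = (-5, 12); dropping signs (only squares matter) gives (5, 12); check 5² + 12² = 25 + 144 = 169 ✓.
  169 · 13 = 2197: from (5² + 12²)(2² + 3²), take (5·2 − 12·3, 5·3 + 12·2) = (10 − 36, 15 + 24) = (-26, 39); dropping signs (only squares matter) gives (26, 39); check 26² + 39² = 676 + 1521 = 2197 ✓.
  Scale by k = 4: (4·26, 4·39) = (104, 156).
Step 4: Order so x ≤ y and verify: 104² + 156² = 10816 + 24336 = 35152 = n. ✓

n = 35152 = 104² + 156² (one valid representation with x ≤ y).


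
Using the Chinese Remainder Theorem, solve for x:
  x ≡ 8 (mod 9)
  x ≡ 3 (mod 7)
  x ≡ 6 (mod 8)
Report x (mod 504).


Moduli 9, 7, 8 are pairwise coprime; by CRT there is a unique solution modulo M = 9 · 7 · 8 = 504.
Solve pairwise, accumulating the modulus:
  Start with x ≡ 8 (mod 9).
  Combine with x ≡ 3 (mod 7): since gcd(9, 7) = 1, we get a unique residue mod 63.
    Write x = 8 + 9·t and substitute into x ≡ 3 (mod 7): 9·t ≡ 3 − 8 = -5 (mod 7).
    Reduce coefficients mod 7: 2·t ≡ 2 (mod 7).
    The inverse of 2 mod 7 is 4 (since 2·4 = 8 = 1·7 + 1), so t ≡ 4·2 = 8 ≡ 1 (mod 7).
    Then x = 8 + 9·1 = 17, valid modulo lcm(9, 7) = 63: x ≡ 17 (mod 63).
  Combine with x ≡ 6 (mod 8): since gcd(63, 8) = 1, we get a unique residue mod 504.
    Write x = 17 + 63·t and substitute into x ≡ 6 (mod 8): 63·t ≡ 6 − 17 = -11 (mod 8).
    Reduce coefficients mod 8: 7·t ≡ 5 (mod 8).
    The inverse of 7 mod 8 is 7 (since 7·7 = 49 = 6·8 + 1), so t ≡ 7·5 = 35 ≡ 3 (mod 8).
    Then x = 17 + 63·3 = 206, valid modulo lcm(63, 8) = 504: x ≡ 206 (mod 504).
Verify: 206 mod 9 = 8 ✓, 206 mod 7 = 3 ✓, 206 mod 8 = 6 ✓.

x ≡ 206 (mod 504).


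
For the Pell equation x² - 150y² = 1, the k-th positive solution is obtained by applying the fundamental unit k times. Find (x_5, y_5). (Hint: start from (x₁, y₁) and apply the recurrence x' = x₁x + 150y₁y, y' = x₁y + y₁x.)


Step 1: Find the fundamental solution (x₁, y₁) of x² - 150y² = 1.
  Expand √150 as a continued fraction. a₀ = ⌊√150⌋ = 12; iterate m_{k+1} = d_k·a_k − m_k, d_{k+1} = (150 − m_{k+1}²)/d_k, a_{k+1} = ⌊(a₀ + m_{k+1})/d_{k+1}⌋ (starting m₀ = 0, d₀ = 1), with convergents p_k = a_k·p_{k-1} + p_{k-2}, q_k = a_k·q_{k-1} + q_{k-2} (p₋₁ = 1, q₋₁ = 0):
  k = 0: a₀ = 12; p₀/q₀ = 12/1; p₀² − 150·q₀² = 144 − 150 = -6.
  k = 1: m = 12, d = 6, a = ⌊(12 + 12)/6⌋ = 4; p/q = (4·12 + 1)/(4·1 + 0) = 49/4; p² − 150·q² = 2401 − 2400 = 1.
  The first convergent with p² − 150·q² = 1 gives the fundamental solution (x₁, y₁) = (49, 4).
Step 2: Apply the recurrence (x_{n+1}, y_{n+1}) = (x₁x_n + 150y₁y_n, x₁y_n + y₁x_n) repeatedly.
  From (x_1, y_1) = (49, 4): x_2 = 49·49 + 150·4·4 = 4801; y_2 = 49·4 + 4·49 = 392.
  From (x_2, y_2) = (4801, 392): x_3 = 49·4801 + 150·4·392 = 470449; y_3 = 49·392 + 4·4801 = 38412.
  From (x_3, y_3) = (470449, 38412): x_4 = 49·470449 + 150·4·38412 = 46099201; y_4 = 49·38412 + 4·470449 = 3763984.
  From (x_4, y_4) = (46099201, 3763984): x_5 = 49·46099201 + 150·4·3763984 = 4517251249; y_5 = 49·3763984 + 4·46099201 = 368832020.
Step 3: Verify x_5² - 150·y_5² = 20405558846592060001 - 20405558846592060000 = 1 (should be 1). ✓

(x_1, y_1) = (49, 4); (x_5, y_5) = (4517251249, 368832020).


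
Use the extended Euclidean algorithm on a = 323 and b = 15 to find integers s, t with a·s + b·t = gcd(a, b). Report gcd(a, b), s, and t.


Euclidean algorithm on (323, 15) — divide until remainder is 0:
  323 = 21 · 15 + 8
  15 = 1 · 8 + 7
  8 = 1 · 7 + 1
  7 = 7 · 1 + 0
gcd(323, 15) = 1.
Track Bezout coefficients alongside the remainders: start with r₀ = 323 = a·1 + b·0 (s = 1, t = 0) and r₁ = 15 = a·0 + b·1 (s = 0, t = 1); each new remainder r_{k+1} = r_{k-1} − q_k·r_k inherits s_{k+1} = s_{k-1} − q_k·s_k, t_{k+1} = t_{k-1} − q_k·t_k, so r_k = a·s_k + b·t_k at every step:
  q = 21: r = 8, s = 1 − 21·0 = 1, t = 0 − 21·1 = -21  (check: 323·1 + 15·(-21) = 8)
  q = 1: r = 7, s = 0 − 1·1 = -1, t = 1 − 1·(-21) = 22  (check: 323·(-1) + 15·22 = 7)
  q = 1: r = 1, s = 1 − 1·(-1) = 2, t = -21 − 1·22 = -43  (check: 323·2 + 15·(-43) = 1)
The row with r = 1 (the gcd) gives the Bezout coefficients s = 2, t = -43.
Result: 323 · (2) + 15 · (-43) = 1.

gcd(323, 15) = 1; s = 2, t = -43 (check: 323·2 + 15·(-43) = 1).


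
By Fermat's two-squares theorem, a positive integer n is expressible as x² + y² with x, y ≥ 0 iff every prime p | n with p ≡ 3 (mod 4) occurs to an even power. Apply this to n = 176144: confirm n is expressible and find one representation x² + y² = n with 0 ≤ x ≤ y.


Step 1: Factor n = 176144 = 2^4 · 101 · 109.
Step 2: Check the mod-4 condition on each prime factor: 2 = 2 (special); 101 ≡ 1 (mod 4), exponent 1; 109 ≡ 1 (mod 4), exponent 1.
All primes ≡ 3 (mod 4) appear to even exponent (or don't appear), so by the two-squares theorem n IS expressible as a sum of two squares.
Step 3: Build a representation. Group n = k² · m with k = 4 and m = 101 · 109 = 11009 (a product of primes ≡ 1 (mod 4)); a representation of m scales to one of n via (k·x)² + (k·y)² = k²(x² + y²). Each prime p ≡ 1 (mod 4) is itself a sum of two squares; find a² by testing p − a² for a perfect square:
  101: 101 − 1² = 100 = 10² ⇒ 101 = 1² + 10².
  109: 109 − 1² = 108, 109 − 2² = 105, 109 − 3² = 100 = 10² ⇒ 109 = 3² + 10².
  Combine using the Brahmagupta–Fibonacci identity (a² + b²)(c² + d²) = (ac − bd)² + (ad + bc)² = (ac + bd)² + (ad − bc)²:
  101 · 109 = 11009: from (1² + 10²)(3² + 10²), take (1·3 − 10·10, 1·10 + 10·3) = (3 − 100, 10 + 30) = (-97, 40); dropping signs (only squares matter) gives (97, 40); check 97² + 40² = 9409 + 1600 = 11009 ✓.
  Scale by k = 4: (4·97, 4·40) = (388, 160).
Step 4: Order so x ≤ y and verify: 160² + 388² = 25600 + 150544 = 176144 = n. ✓

n = 176144 = 160² + 388² (one valid representation with x ≤ y).


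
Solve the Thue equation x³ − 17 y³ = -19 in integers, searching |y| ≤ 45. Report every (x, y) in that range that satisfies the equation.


The equation is x³ - 17y³ = -19. For fixed y, x³ = 17·y³ − 19, so a solution requires the RHS to be a perfect cube.
Strategy: iterate y from -45 to 45, compute RHS = 17·y³ − 19, and check whether it is a (positive or negative) perfect cube.
Check small values of y:
  y = 0: RHS = -19 is not a perfect cube.
  y = 1: RHS = -2 is not a perfect cube.
  y = -1: RHS = -36 is not a perfect cube.
  y = 2: RHS = 117 is not a perfect cube.
  y = -2: RHS = -155 is not a perfect cube.
  y = 3: RHS = 440 is not a perfect cube.
  y = -3: RHS = -478 is not a perfect cube.
Continuing the search up to |y| = 45 finds no solutions either.
No (x, y) in the scanned range satisfies the equation.

No integer solutions with |y| ≤ 45.


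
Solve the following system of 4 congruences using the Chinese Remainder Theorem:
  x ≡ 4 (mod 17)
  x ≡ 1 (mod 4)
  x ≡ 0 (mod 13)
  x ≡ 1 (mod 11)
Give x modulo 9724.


Product of moduli M = 17 · 4 · 13 · 11 = 9724.
Merge one congruence at a time:
  Start: x ≡ 4 (mod 17).
  Combine with x ≡ 1 (mod 4); new modulus lcm = 68.
    Write x = 4 + 17·t and substitute into x ≡ 1 (mod 4): 17·t ≡ 1 − 4 = -3 (mod 4).
    Reduce coefficients mod 4: 1·t ≡ 1 (mod 4).
    So t ≡ 1 (mod 4).
    Then x = 4 + 17·1 = 21, valid modulo lcm(17, 4) = 68: x ≡ 21 (mod 68).
  Combine with x ≡ 0 (mod 13); new modulus lcm = 884.
    Write x = 21 + 68·t and substitute into x ≡ 0 (mod 13): 68·t ≡ 0 − 21 = -21 (mod 13).
    Reduce coefficients mod 13: 3·t ≡ 5 (mod 13).
    The inverse of 3 mod 13 is 9 (since 3·9 = 27 = 2·13 + 1), so t ≡ 9·5 = 45 ≡ 6 (mod 13).
    Then x = 21 + 68·6 = 429, valid modulo lcm(68, 13) = 884: x ≡ 429 (mod 884).
  Combine with x ≡ 1 (mod 11); new modulus lcm = 9724.
    Write x = 429 + 884·t and substitute into x ≡ 1 (mod 11): 884·t ≡ 1 − 429 = -428 (mod 11).
    Reduce coefficients mod 11: 4·t ≡ 1 (mod 11).
    The inverse of 4 mod 11 is 3 (since 4·3 = 12 = 1·11 + 1), so t ≡ 3·1 = 3 ≡ 3 (mod 11).
    Then x = 429 + 884·3 = 3081, valid modulo lcm(884, 11) = 9724: x ≡ 3081 (mod 9724).
Verify against each original: 3081 mod 17 = 4, 3081 mod 4 = 1, 3081 mod 13 = 0, 3081 mod 11 = 1.

x ≡ 3081 (mod 9724).


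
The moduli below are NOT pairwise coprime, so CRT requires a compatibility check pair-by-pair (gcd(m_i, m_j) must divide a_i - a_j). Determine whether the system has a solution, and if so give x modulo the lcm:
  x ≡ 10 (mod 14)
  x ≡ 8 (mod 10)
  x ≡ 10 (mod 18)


Moduli 14, 10, 18 are not pairwise coprime, so CRT works modulo lcm(m_i) when all pairwise compatibility conditions hold.
Pairwise compatibility: gcd(m_i, m_j) must divide a_i - a_j for every pair.
Merge one congruence at a time:
  Start: x ≡ 10 (mod 14).
  Combine with x ≡ 8 (mod 10): gcd(14, 10) = 2; 8 - 10 = -2, which IS divisible by 2, so compatible.
    Write x = 10 + 14·t and substitute into x ≡ 8 (mod 10): 14·t ≡ 8 − 10 = -2 (mod 10).
    Divide the congruence (and modulus) by g = 2: 7·t ≡ -1 (mod 5).
    Reduce coefficients mod 5: 2·t ≡ 4 (mod 5).
    The inverse of 2 mod 5 is 3 (since 2·3 = 6 = 1·5 + 1), so t ≡ 3·4 = 12 ≡ 2 (mod 5).
    Then x = 10 + 14·2 = 38, valid modulo lcm(14, 10) = 70: x ≡ 38 (mod 70).
  Combine with x ≡ 10 (mod 18): gcd(70, 18) = 2; 10 - 38 = -28, which IS divisible by 2, so compatible.
    Write x = 38 + 70·t and substitute into x ≡ 10 (mod 18): 70·t ≡ 10 − 38 = -28 (mod 18).
    Divide the congruence (and modulus) by g = 2: 35·t ≡ -14 (mod 9).
    Reduce coefficients mod 9: 8·t ≡ 4 (mod 9).
    The inverse of 8 mod 9 is 8 (since 8·8 = 64 = 7·9 + 1), so t ≡ 8·4 = 32 ≡ 5 (mod 9).
    Then x = 38 + 70·5 = 388, valid modulo lcm(70, 18) = 630: x ≡ 388 (mod 630).
Verify: 388 mod 14 = 10, 388 mod 10 = 8, 388 mod 18 = 10.

x ≡ 388 (mod 630).


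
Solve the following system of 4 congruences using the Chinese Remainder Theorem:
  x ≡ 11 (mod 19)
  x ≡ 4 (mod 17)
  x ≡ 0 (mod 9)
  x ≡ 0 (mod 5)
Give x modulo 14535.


Product of moduli M = 19 · 17 · 9 · 5 = 14535.
Merge one congruence at a time:
  Start: x ≡ 11 (mod 19).
  Combine with x ≡ 4 (mod 17); new modulus lcm = 323.
    Write x = 11 + 19·t and substitute into x ≡ 4 (mod 17): 19·t ≡ 4 − 11 = -7 (mod 17).
    Reduce coefficients mod 17: 2·t ≡ 10 (mod 17).
    The inverse of 2 mod 17 is 9 (since 2·9 = 18 = 1·17 + 1), so t ≡ 9·10 = 90 ≡ 5 (mod 17).
    Then x = 11 + 19·5 = 106, valid modulo lcm(19, 17) = 323: x ≡ 106 (mod 323).
  Combine with x ≡ 0 (mod 9); new modulus lcm = 2907.
    Write x = 106 + 323·t and substitute into x ≡ 0 (mod 9): 323·t ≡ 0 − 106 = -106 (mod 9).
    Reduce coefficients mod 9: 8·t ≡ 2 (mod 9).
    The inverse of 8 mod 9 is 8 (since 8·8 = 64 = 7·9 + 1), so t ≡ 8·2 = 16 ≡ 7 (mod 9).
    Then x = 106 + 323·7 = 2367, valid modulo lcm(323, 9) = 2907: x ≡ 2367 (mod 2907).
  Combine with x ≡ 0 (mod 5); new modulus lcm = 14535.
    Write x = 2367 + 2907·t and substitute into x ≡ 0 (mod 5): 2907·t ≡ 0 − 2367 = -2367 (mod 5).
    Reduce coefficients mod 5: 2·t ≡ 3 (mod 5).
    The inverse of 2 mod 5 is 3 (since 2·3 = 6 = 1·5 + 1), so t ≡ 3·3 = 9 ≡ 4 (mod 5).
    Then x = 2367 + 2907·4 = 13995, valid modulo lcm(2907, 5) = 14535: x ≡ 13995 (mod 14535).
Verify against each original: 13995 mod 19 = 11, 13995 mod 17 = 4, 13995 mod 9 = 0, 13995 mod 5 = 0.

x ≡ 13995 (mod 14535).


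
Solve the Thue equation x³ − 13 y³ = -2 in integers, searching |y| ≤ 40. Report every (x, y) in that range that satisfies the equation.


The equation is x³ - 13y³ = -2. For fixed y, x³ = 13·y³ − 2, so a solution requires the RHS to be a perfect cube.
Strategy: iterate y from -40 to 40, compute RHS = 13·y³ − 2, and check whether it is a (positive or negative) perfect cube.
Check small values of y:
  y = 0: RHS = -2 is not a perfect cube.
  y = 1: RHS = 11 is not a perfect cube.
  y = -1: RHS = -15 is not a perfect cube.
  y = 2: RHS = 102 is not a perfect cube.
  y = -2: RHS = -106 is not a perfect cube.
  y = 3: RHS = 349 is not a perfect cube.
  y = -3: RHS = -353 is not a perfect cube.
Continuing the search up to |y| = 40 finds no solutions either.
No (x, y) in the scanned range satisfies the equation.

No integer solutions with |y| ≤ 40.


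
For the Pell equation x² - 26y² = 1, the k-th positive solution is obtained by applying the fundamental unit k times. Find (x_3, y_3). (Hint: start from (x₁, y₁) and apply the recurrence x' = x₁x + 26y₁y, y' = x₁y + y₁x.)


Step 1: Find the fundamental solution (x₁, y₁) of x² - 26y² = 1.
  Expand √26 as a continued fraction. a₀ = ⌊√26⌋ = 5; iterate m_{k+1} = d_k·a_k − m_k, d_{k+1} = (26 − m_{k+1}²)/d_k, a_{k+1} = ⌊(a₀ + m_{k+1})/d_{k+1}⌋ (starting m₀ = 0, d₀ = 1), with convergents p_k = a_k·p_{k-1} + p_{k-2}, q_k = a_k·q_{k-1} + q_{k-2} (p₋₁ = 1, q₋₁ = 0):
  k = 0: a₀ = 5; p₀/q₀ = 5/1; p₀² − 26·q₀² = 25 − 26 = -1.
  k = 1: m = 5, d = 1, a = ⌊(5 + 5)/1⌋ = 10; p/q = (10·5 + 1)/(10·1 + 0) = 51/10; p² − 26·q² = 2601 − 2600 = 1.
  The first convergent with p² − 26·q² = 1 gives the fundamental solution (x₁, y₁) = (51, 10).
Step 2: Apply the recurrence (x_{n+1}, y_{n+1}) = (x₁x_n + 26y₁y_n, x₁y_n + y₁x_n) repeatedly.
  From (x_1, y_1) = (51, 10): x_2 = 51·51 + 26·10·10 = 5201; y_2 = 51·10 + 10·51 = 1020.
  From (x_2, y_2) = (5201, 1020): x_3 = 51·5201 + 26·10·1020 = 530451; y_3 = 51·1020 + 10·5201 = 104030.
Step 3: Verify x_3² - 26·y_3² = 281378263401 - 281378263400 = 1 (should be 1). ✓

(x_1, y_1) = (51, 10); (x_3, y_3) = (530451, 104030).


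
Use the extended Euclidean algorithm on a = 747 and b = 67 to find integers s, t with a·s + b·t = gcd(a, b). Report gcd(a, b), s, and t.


Euclidean algorithm on (747, 67) — divide until remainder is 0:
  747 = 11 · 67 + 10
  67 = 6 · 10 + 7
  10 = 1 · 7 + 3
  7 = 2 · 3 + 1
  3 = 3 · 1 + 0
gcd(747, 67) = 1.
Track Bezout coefficients alongside the remainders: start with r₀ = 747 = a·1 + b·0 (s = 1, t = 0) and r₁ = 67 = a·0 + b·1 (s = 0, t = 1); each new remainder r_{k+1} = r_{k-1} − q_k·r_k inherits s_{k+1} = s_{k-1} − q_k·s_k, t_{k+1} = t_{k-1} − q_k·t_k, so r_k = a·s_k + b·t_k at every step:
  q = 11: r = 10, s = 1 − 11·0 = 1, t = 0 − 11·1 = -11  (check: 747·1 + 67·(-11) = 10)
  q = 6: r = 7, s = 0 − 6·1 = -6, t = 1 − 6·(-11) = 67  (check: 747·(-6) + 67·67 = 7)
  q = 1: r = 3, s = 1 − 1·(-6) = 7, t = -11 − 1·67 = -78  (check: 747·7 + 67·(-78) = 3)
  q = 2: r = 1, s = -6 − 2·7 = -20, t = 67 − 2·(-78) = 223  (check: 747·(-20) + 67·223 = 1)
The row with r = 1 (the gcd) gives the Bezout coefficients s = -20, t = 223.
Result: 747 · (-20) + 67 · (223) = 1.

gcd(747, 67) = 1; s = -20, t = 223 (check: 747·(-20) + 67·223 = 1).


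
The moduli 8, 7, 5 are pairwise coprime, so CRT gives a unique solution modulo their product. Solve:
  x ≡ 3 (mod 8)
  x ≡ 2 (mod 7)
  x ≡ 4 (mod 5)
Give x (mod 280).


Moduli 8, 7, 5 are pairwise coprime; by CRT there is a unique solution modulo M = 8 · 7 · 5 = 280.
Solve pairwise, accumulating the modulus:
  Start with x ≡ 3 (mod 8).
  Combine with x ≡ 2 (mod 7): since gcd(8, 7) = 1, we get a unique residue mod 56.
    Write x = 3 + 8·t and substitute into x ≡ 2 (mod 7): 8·t ≡ 2 − 3 = -1 (mod 7).
    Reduce coefficients mod 7: 1·t ≡ 6 (mod 7).
    So t ≡ 6 (mod 7).
    Then x = 3 + 8·6 = 51, valid modulo lcm(8, 7) = 56: x ≡ 51 (mod 56).
  Combine with x ≡ 4 (mod 5): since gcd(56, 5) = 1, we get a unique residue mod 280.
    Write x = 51 + 56·t and substitute into x ≡ 4 (mod 5): 56·t ≡ 4 − 51 = -47 (mod 5).
    Reduce coefficients mod 5: 1·t ≡ 3 (mod 5).
    So t ≡ 3 (mod 5).
    Then x = 51 + 56·3 = 219, valid modulo lcm(56, 5) = 280: x ≡ 219 (mod 280).
Verify: 219 mod 8 = 3 ✓, 219 mod 7 = 2 ✓, 219 mod 5 = 4 ✓.

x ≡ 219 (mod 280).


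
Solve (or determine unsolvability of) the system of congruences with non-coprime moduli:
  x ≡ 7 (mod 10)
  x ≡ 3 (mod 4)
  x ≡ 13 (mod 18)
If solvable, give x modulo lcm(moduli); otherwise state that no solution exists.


Moduli 10, 4, 18 are not pairwise coprime, so CRT works modulo lcm(m_i) when all pairwise compatibility conditions hold.
Pairwise compatibility: gcd(m_i, m_j) must divide a_i - a_j for every pair.
Merge one congruence at a time:
  Start: x ≡ 7 (mod 10).
  Combine with x ≡ 3 (mod 4): gcd(10, 4) = 2; 3 - 7 = -4, which IS divisible by 2, so compatible.
    Write x = 7 + 10·t and substitute into x ≡ 3 (mod 4): 10·t ≡ 3 − 7 = -4 (mod 4).
    Divide the congruence (and modulus) by g = 2: 5·t ≡ -2 (mod 2).
    Reduce coefficients mod 2: 1·t ≡ 0 (mod 2).
    So t ≡ 0 (mod 2).
    Then x = 7 + 10·0 = 7, valid modulo lcm(10, 4) = 20: x ≡ 7 (mod 20).
  Combine with x ≡ 13 (mod 18): gcd(20, 18) = 2; 13 - 7 = 6, which IS divisible by 2, so compatible.
    Write x = 7 + 20·t and substitute into x ≡ 13 (mod 18): 20·t ≡ 13 − 7 = 6 (mod 18).
    Divide the congruence (and modulus) by g = 2: 10·t ≡ 3 (mod 9).
    Reduce coefficients mod 9: 1·t ≡ 3 (mod 9).
    So t ≡ 3 (mod 9).
    Then x = 7 + 20·3 = 67, valid modulo lcm(20, 18) = 180: x ≡ 67 (mod 180).
Verify: 67 mod 10 = 7, 67 mod 4 = 3, 67 mod 18 = 13.

x ≡ 67 (mod 180).


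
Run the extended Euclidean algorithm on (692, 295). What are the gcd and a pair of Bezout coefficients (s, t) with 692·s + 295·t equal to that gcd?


Euclidean algorithm on (692, 295) — divide until remainder is 0:
  692 = 2 · 295 + 102
  295 = 2 · 102 + 91
  102 = 1 · 91 + 11
  91 = 8 · 11 + 3
  11 = 3 · 3 + 2
  3 = 1 · 2 + 1
  2 = 2 · 1 + 0
gcd(692, 295) = 1.
Track Bezout coefficients alongside the remainders: start with r₀ = 692 = a·1 + b·0 (s = 1, t = 0) and r₁ = 295 = a·0 + b·1 (s = 0, t = 1); each new remainder r_{k+1} = r_{k-1} − q_k·r_k inherits s_{k+1} = s_{k-1} − q_k·s_k, t_{k+1} = t_{k-1} − q_k·t_k, so r_k = a·s_k + b·t_k at every step:
  q = 2: r = 102, s = 1 − 2·0 = 1, t = 0 − 2·1 = -2  (check: 692·1 + 295·(-2) = 102)
  q = 2: r = 91, s = 0 − 2·1 = -2, t = 1 − 2·(-2) = 5  (check: 692·(-2) + 295·5 = 91)
  q = 1: r = 11, s = 1 − 1·(-2) = 3, t = -2 − 1·5 = -7  (check: 692·3 + 295·(-7) = 11)
  q = 8: r = 3, s = -2 − 8·3 = -26, t = 5 − 8·(-7) = 61  (check: 692·(-26) + 295·61 = 3)
  q = 3: r = 2, s = 3 − 3·(-26) = 81, t = -7 − 3·61 = -190  (check: 692·81 + 295·(-190) = 2)
  q = 1: r = 1, s = -26 − 1·81 = -107, t = 61 − 1·(-190) = 251  (check: 692·(-107) + 295·251 = 1)
The row with r = 1 (the gcd) gives the Bezout coefficients s = -107, t = 251.
Result: 692 · (-107) + 295 · (251) = 1.

gcd(692, 295) = 1; s = -107, t = 251 (check: 692·(-107) + 295·251 = 1).


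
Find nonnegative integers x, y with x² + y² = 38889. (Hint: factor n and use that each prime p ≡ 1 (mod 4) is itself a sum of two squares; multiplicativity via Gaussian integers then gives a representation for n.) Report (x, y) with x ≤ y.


Step 1: Factor n = 38889 = 3^2 · 29 · 149.
Step 2: Check the mod-4 condition on each prime factor: 3 ≡ 3 (mod 4), exponent 2 (must be even); 29 ≡ 1 (mod 4), exponent 1; 149 ≡ 1 (mod 4), exponent 1.
All primes ≡ 3 (mod 4) appear to even exponent (or don't appear), so by the two-squares theorem n IS expressible as a sum of two squares.
Step 3: Build a representation. Group n = k² · m with k = 3 and m = 29 · 149 = 4321 (a product of primes ≡ 1 (mod 4)); a representation of m scales to one of n via (k·x)² + (k·y)² = k²(x² + y²). Each prime p ≡ 1 (mod 4) is itself a sum of two squares; find a² by testing p − a² for a perfect square:
  29: 29 − 1² = 28, 29 − 2² = 25 = 5² ⇒ 29 = 2² + 5².
  149: 149 − 1² = 148, 149 − 2² = 145, 149 − 3² = 140, 149 − 4² = 133, 149 − 5² = 124, 149 − 6² = 113, 149 − 7² = 100 = 10² ⇒ 149 = 7² + 10².
  Combine using the Brahmagupta–Fibonacci identity (a² + b²)(c² + d²) = (ac − bd)² + (ad + bc)² = (ac + bd)² + (ad − bc)²:
  29 · 149 = 4321: from (2² + 5²)(7² + 10²), take (2·7 − 5·10, 2·10 + 5·7) = (14 − 50, 20 + 35) = (-36, 55); dropping signs (only squares matter) gives (36, 55); check 36² + 55² = 1296 + 3025 = 4321 ✓.
  Scale by k = 3: (3·36, 3·55) = (108, 165).
Step 4: Order so x ≤ y and verify: 108² + 165² = 11664 + 27225 = 38889 = n. ✓

n = 38889 = 108² + 165² (one valid representation with x ≤ y).


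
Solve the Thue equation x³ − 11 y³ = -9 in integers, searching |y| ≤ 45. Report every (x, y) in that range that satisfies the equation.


The equation is x³ - 11y³ = -9. For fixed y, x³ = 11·y³ − 9, so a solution requires the RHS to be a perfect cube.
Strategy: iterate y from -45 to 45, compute RHS = 11·y³ − 9, and check whether it is a (positive or negative) perfect cube.
Check small values of y:
  y = 0: RHS = -9 is not a perfect cube.
  y = 1: RHS = 2 is not a perfect cube.
  y = -1: RHS = -20 is not a perfect cube.
  y = 2: RHS = 79 is not a perfect cube.
  y = -2: RHS = -97 is not a perfect cube.
  y = 3: RHS = 288 is not a perfect cube.
  y = -3: RHS = -306 is not a perfect cube.
Continuing the search up to |y| = 45 finds no solutions either.
No (x, y) in the scanned range satisfies the equation.

No integer solutions with |y| ≤ 45.


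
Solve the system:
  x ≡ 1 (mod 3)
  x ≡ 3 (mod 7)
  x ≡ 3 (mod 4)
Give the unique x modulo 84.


Moduli 3, 7, 4 are pairwise coprime; by CRT there is a unique solution modulo M = 3 · 7 · 4 = 84.
Solve pairwise, accumulating the modulus:
  Start with x ≡ 1 (mod 3).
  Combine with x ≡ 3 (mod 7): since gcd(3, 7) = 1, we get a unique residue mod 21.
    Write x = 1 + 3·t and substitute into x ≡ 3 (mod 7): 3·t ≡ 3 − 1 = 2 (mod 7).
    The inverse of 3 mod 7 is 5 (since 3·5 = 15 = 2·7 + 1), so t ≡ 5·2 = 10 ≡ 3 (mod 7).
    Then x = 1 + 3·3 = 10, valid modulo lcm(3, 7) = 21: x ≡ 10 (mod 21).
  Combine with x ≡ 3 (mod 4): since gcd(21, 4) = 1, we get a unique residue mod 84.
    Write x = 10 + 21·t and substitute into x ≡ 3 (mod 4): 21·t ≡ 3 − 10 = -7 (mod 4).
    Reduce coefficients mod 4: 1·t ≡ 1 (mod 4).
    So t ≡ 1 (mod 4).
    Then x = 10 + 21·1 = 31, valid modulo lcm(21, 4) = 84: x ≡ 31 (mod 84).
Verify: 31 mod 3 = 1 ✓, 31 mod 7 = 3 ✓, 31 mod 4 = 3 ✓.

x ≡ 31 (mod 84).


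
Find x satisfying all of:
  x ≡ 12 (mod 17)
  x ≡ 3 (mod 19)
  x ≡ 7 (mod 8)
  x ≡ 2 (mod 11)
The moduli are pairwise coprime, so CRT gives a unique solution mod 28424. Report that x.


Product of moduli M = 17 · 19 · 8 · 11 = 28424.
Merge one congruence at a time:
  Start: x ≡ 12 (mod 17).
  Combine with x ≡ 3 (mod 19); new modulus lcm = 323.
    Write x = 12 + 17·t and substitute into x ≡ 3 (mod 19): 17·t ≡ 3 − 12 = -9 (mod 19).
    Reduce coefficients mod 19: 17·t ≡ 10 (mod 19).
    The inverse of 17 mod 19 is 9 (since 17·9 = 153 = 8·19 + 1), so t ≡ 9·10 = 90 ≡ 14 (mod 19).
    Then x = 12 + 17·14 = 250, valid modulo lcm(17, 19) = 323: x ≡ 250 (mod 323).
  Combine with x ≡ 7 (mod 8); new modulus lcm = 2584.
    Write x = 250 + 323·t and substitute into x ≡ 7 (mod 8): 323·t ≡ 7 − 250 = -243 (mod 8).
    Reduce coefficients mod 8: 3·t ≡ 5 (mod 8).
    The inverse of 3 mod 8 is 3 (since 3·3 = 9 = 1·8 + 1), so t ≡ 3·5 = 15 ≡ 7 (mod 8).
    Then x = 250 + 323·7 = 2511, valid modulo lcm(323, 8) = 2584: x ≡ 2511 (mod 2584).
  Combine with x ≡ 2 (mod 11); new modulus lcm = 28424.
    Write x = 2511 + 2584·t and substitute into x ≡ 2 (mod 11): 2584·t ≡ 2 − 2511 = -2509 (mod 11).
    Reduce coefficients mod 11: 10·t ≡ 10 (mod 11).
    The inverse of 10 mod 11 is 10 (since 10·10 = 100 = 9·11 + 1), so t ≡ 10·10 = 100 ≡ 1 (mod 11).
    Then x = 2511 + 2584·1 = 5095, valid modulo lcm(2584, 11) = 28424: x ≡ 5095 (mod 28424).
Verify against each original: 5095 mod 17 = 12, 5095 mod 19 = 3, 5095 mod 8 = 7, 5095 mod 11 = 2.

x ≡ 5095 (mod 28424).


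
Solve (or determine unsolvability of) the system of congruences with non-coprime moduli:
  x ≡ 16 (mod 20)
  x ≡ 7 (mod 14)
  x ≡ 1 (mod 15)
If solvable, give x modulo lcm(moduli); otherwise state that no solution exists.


Moduli 20, 14, 15 are not pairwise coprime, so CRT works modulo lcm(m_i) when all pairwise compatibility conditions hold.
Pairwise compatibility: gcd(m_i, m_j) must divide a_i - a_j for every pair.
Merge one congruence at a time:
  Start: x ≡ 16 (mod 20).
  Combine with x ≡ 7 (mod 14): gcd(20, 14) = 2, and 7 - 16 = -9 is NOT divisible by 2.
    ⇒ system is inconsistent (no integer solution).

No solution (the system is inconsistent).


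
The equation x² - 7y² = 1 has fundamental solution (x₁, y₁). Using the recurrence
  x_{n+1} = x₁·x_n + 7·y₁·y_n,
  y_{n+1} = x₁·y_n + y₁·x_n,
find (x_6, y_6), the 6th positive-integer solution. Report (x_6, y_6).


Step 1: Find the fundamental solution (x₁, y₁) of x² - 7y² = 1.
  Expand √7 as a continued fraction. a₀ = ⌊√7⌋ = 2; iterate m_{k+1} = d_k·a_k − m_k, d_{k+1} = (7 − m_{k+1}²)/d_k, a_{k+1} = ⌊(a₀ + m_{k+1})/d_{k+1}⌋ (starting m₀ = 0, d₀ = 1), with convergents p_k = a_k·p_{k-1} + p_{k-2}, q_k = a_k·q_{k-1} + q_{k-2} (p₋₁ = 1, q₋₁ = 0):
  k = 0: a₀ = 2; p₀/q₀ = 2/1; p₀² − 7·q₀² = 4 − 7 = -3.
  k = 1: m = 2, d = 3, a = ⌊(2 + 2)/3⌋ = 1; p/q = (1·2 + 1)/(1·1 + 0) = 3/1; p² − 7·q² = 9 − 7 = 2.
  k = 2: m = 1, d = 2, a = ⌊(2 + 1)/2⌋ = 1; p/q = (1·3 + 2)/(1·1 + 1) = 5/2; p² − 7·q² = 25 − 28 = -3.
  k = 3: m = 1, d = 3, a = ⌊(2 + 1)/3⌋ = 1; p/q = (1·5 + 3)/(1·2 + 1) = 8/3; p² − 7·q² = 64 − 63 = 1.
  The first convergent with p² − 7·q² = 1 gives the fundamental solution (x₁, y₁) = (8, 3).
Step 2: Apply the recurrence (x_{n+1}, y_{n+1}) = (x₁x_n + 7y₁y_n, x₁y_n + y₁x_n) repeatedly.
  From (x_1, y_1) = (8, 3): x_2 = 8·8 + 7·3·3 = 127; y_2 = 8·3 + 3·8 = 48.
  From (x_2, y_2) = (127, 48): x_3 = 8·127 + 7·3·48 = 2024; y_3 = 8·48 + 3·127 = 765.
  From (x_3, y_3) = (2024, 765): x_4 = 8·2024 + 7·3·765 = 32257; y_4 = 8·765 + 3·2024 = 12192.
  From (x_4, y_4) = (32257, 12192): x_5 = 8·32257 + 7·3·12192 = 514088; y_5 = 8·12192 + 3·32257 = 194307.
  From (x_5, y_5) = (514088, 194307): x_6 = 8·514088 + 7·3·194307 = 8193151; y_6 = 8·194307 + 3·514088 = 3096720.
Step 3: Verify x_6² - 7·y_6² = 67127723308801 - 67127723308800 = 1 (should be 1). ✓

(x_1, y_1) = (8, 3); (x_6, y_6) = (8193151, 3096720).


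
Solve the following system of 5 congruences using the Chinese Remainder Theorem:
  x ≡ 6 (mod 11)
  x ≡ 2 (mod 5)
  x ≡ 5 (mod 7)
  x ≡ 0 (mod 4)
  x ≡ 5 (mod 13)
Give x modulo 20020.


Product of moduli M = 11 · 5 · 7 · 4 · 13 = 20020.
Merge one congruence at a time:
  Start: x ≡ 6 (mod 11).
  Combine with x ≡ 2 (mod 5); new modulus lcm = 55.
    Write x = 6 + 11·t and substitute into x ≡ 2 (mod 5): 11·t ≡ 2 − 6 = -4 (mod 5).
    Reduce coefficients mod 5: 1·t ≡ 1 (mod 5).
    So t ≡ 1 (mod 5).
    Then x = 6 + 11·1 = 17, valid modulo lcm(11, 5) = 55: x ≡ 17 (mod 55).
  Combine with x ≡ 5 (mod 7); new modulus lcm = 385.
    Write x = 17 + 55·t and substitute into x ≡ 5 (mod 7): 55·t ≡ 5 − 17 = -12 (mod 7).
    Reduce coefficients mod 7: 6·t ≡ 2 (mod 7).
    The inverse of 6 mod 7 is 6 (since 6·6 = 36 = 5·7 + 1), so t ≡ 6·2 = 12 ≡ 5 (mod 7).
    Then x = 17 + 55·5 = 292, valid modulo lcm(55, 7) = 385: x ≡ 292 (mod 385).
  Combine with x ≡ 0 (mod 4); new modulus lcm = 1540.
    Write x = 292 + 385·t and substitute into x ≡ 0 (mod 4): 385·t ≡ 0 − 292 = -292 (mod 4).
    Reduce coefficients mod 4: 1·t ≡ 0 (mod 4).
    So t ≡ 0 (mod 4).
    Then x = 292 + 385·0 = 292, valid modulo lcm(385, 4) = 1540: x ≡ 292 (mod 1540).
  Combine with x ≡ 5 (mod 13); new modulus lcm = 20020.
    Write x = 292 + 1540·t and substitute into x ≡ 5 (mod 13): 1540·t ≡ 5 − 292 = -287 (mod 13).
    Reduce coefficients mod 13: 6·t ≡ 12 (mod 13).
    The inverse of 6 mod 13 is 11 (since 6·11 = 66 = 5·13 + 1), so t ≡ 11·12 = 132 ≡ 2 (mod 13).
    Then x = 292 + 1540·2 = 3372, valid modulo lcm(1540, 13) = 20020: x ≡ 3372 (mod 20020).
Verify against each original: 3372 mod 11 = 6, 3372 mod 5 = 2, 3372 mod 7 = 5, 3372 mod 4 = 0, 3372 mod 13 = 5.

x ≡ 3372 (mod 20020).


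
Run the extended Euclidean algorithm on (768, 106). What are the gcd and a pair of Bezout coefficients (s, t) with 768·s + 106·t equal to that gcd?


Euclidean algorithm on (768, 106) — divide until remainder is 0:
  768 = 7 · 106 + 26
  106 = 4 · 26 + 2
  26 = 13 · 2 + 0
gcd(768, 106) = 2.
Track Bezout coefficients alongside the remainders: start with r₀ = 768 = a·1 + b·0 (s = 1, t = 0) and r₁ = 106 = a·0 + b·1 (s = 0, t = 1); each new remainder r_{k+1} = r_{k-1} − q_k·r_k inherits s_{k+1} = s_{k-1} − q_k·s_k, t_{k+1} = t_{k-1} − q_k·t_k, so r_k = a·s_k + b·t_k at every step:
  q = 7: r = 26, s = 1 − 7·0 = 1, t = 0 − 7·1 = -7  (check: 768·1 + 106·(-7) = 26)
  q = 4: r = 2, s = 0 − 4·1 = -4, t = 1 − 4·(-7) = 29  (check: 768·(-4) + 106·29 = 2)
The row with r = 2 (the gcd) gives the Bezout coefficients s = -4, t = 29.
Result: 768 · (-4) + 106 · (29) = 2.

gcd(768, 106) = 2; s = -4, t = 29 (check: 768·(-4) + 106·29 = 2).


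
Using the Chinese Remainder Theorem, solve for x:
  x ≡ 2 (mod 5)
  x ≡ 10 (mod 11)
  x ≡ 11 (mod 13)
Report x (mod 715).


Moduli 5, 11, 13 are pairwise coprime; by CRT there is a unique solution modulo M = 5 · 11 · 13 = 715.
Solve pairwise, accumulating the modulus:
  Start with x ≡ 2 (mod 5).
  Combine with x ≡ 10 (mod 11): since gcd(5, 11) = 1, we get a unique residue mod 55.
    Write x = 2 + 5·t and substitute into x ≡ 10 (mod 11): 5·t ≡ 10 − 2 = 8 (mod 11).
    The inverse of 5 mod 11 is 9 (since 5·9 = 45 = 4·11 + 1), so t ≡ 9·8 = 72 ≡ 6 (mod 11).
    Then x = 2 + 5·6 = 32, valid modulo lcm(5, 11) = 55: x ≡ 32 (mod 55).
  Combine with x ≡ 11 (mod 13): since gcd(55, 13) = 1, we get a unique residue mod 715.
    Write x = 32 + 55·t and substitute into x ≡ 11 (mod 13): 55·t ≡ 11 − 32 = -21 (mod 13).
    Reduce coefficients mod 13: 3·t ≡ 5 (mod 13).
    The inverse of 3 mod 13 is 9 (since 3·9 = 27 = 2·13 + 1), so t ≡ 9·5 = 45 ≡ 6 (mod 13).
    Then x = 32 + 55·6 = 362, valid modulo lcm(55, 13) = 715: x ≡ 362 (mod 715).
Verify: 362 mod 5 = 2 ✓, 362 mod 11 = 10 ✓, 362 mod 13 = 11 ✓.

x ≡ 362 (mod 715).


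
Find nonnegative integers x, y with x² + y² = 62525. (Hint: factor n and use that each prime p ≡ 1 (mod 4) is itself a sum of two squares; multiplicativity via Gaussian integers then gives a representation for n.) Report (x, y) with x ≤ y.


Step 1: Factor n = 62525 = 5^2 · 41 · 61.
Step 2: Check the mod-4 condition on each prime factor: 5 ≡ 1 (mod 4), exponent 2; 41 ≡ 1 (mod 4), exponent 1; 61 ≡ 1 (mod 4), exponent 1.
All primes ≡ 3 (mod 4) appear to even exponent (or don't appear), so by the two-squares theorem n IS expressible as a sum of two squares.
Step 3: Build a representation. Group n = k² · m with k = 5 and m = 41 · 61 = 2501 (a product of primes ≡ 1 (mod 4)); a representation of m scales to one of n via (k·x)² + (k·y)² = k²(x² + y²). Each prime p ≡ 1 (mod 4) is itself a sum of two squares; find a² by testing p − a² for a perfect square:
  41: 41 − 1² = 40, 41 − 2² = 37, 41 − 3² = 32, 41 − 4² = 25 = 5² ⇒ 41 = 4² + 5².
  61: 61 − 1² = 60, 61 − 2² = 57, 61 − 3² = 52, 61 − 4² = 45, 61 − 5² = 36 = 6² ⇒ 61 = 5² + 6².
  Combine using the Brahmagupta–Fibonacci identity (a² + b²)(c² + d²) = (ac − bd)² + (ad + bc)² = (ac + bd)² + (ad − bc)²:
  41 · 61 = 2501: from (4² + 5²)(5² + 6²), take (4·5 − 5·6, 4·6 + 5·5) = (20 − 30, 24 + 25) = (-10, 49); dropping signs (only squares matter) gives (10, 49); check 10² + 49² = 100 + 2401 = 2501 ✓.
  Scale by k = 5: (5·10, 5·49) = (50, 245).
Step 4: Order so x ≤ y and verify: 50² + 245² = 2500 + 60025 = 62525 = n. ✓

n = 62525 = 50² + 245² (one valid representation with x ≤ y).
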